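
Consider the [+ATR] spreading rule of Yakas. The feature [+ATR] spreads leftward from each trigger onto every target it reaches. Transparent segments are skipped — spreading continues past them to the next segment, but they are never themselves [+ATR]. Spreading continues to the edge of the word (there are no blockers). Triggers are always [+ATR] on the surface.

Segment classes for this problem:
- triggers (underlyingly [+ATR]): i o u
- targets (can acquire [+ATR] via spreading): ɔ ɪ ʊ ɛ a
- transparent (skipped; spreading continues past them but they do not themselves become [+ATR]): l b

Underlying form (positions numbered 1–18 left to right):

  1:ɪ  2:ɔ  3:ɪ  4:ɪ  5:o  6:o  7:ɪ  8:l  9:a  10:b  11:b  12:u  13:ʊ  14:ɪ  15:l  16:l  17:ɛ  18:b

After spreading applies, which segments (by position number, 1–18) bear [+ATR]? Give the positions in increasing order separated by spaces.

1 2 3 4 5 6 7 9 12

From /o/ at 5 leftward: 4 /ɪ/ → [+ATR]; 3 /ɪ/ → [+ATR]; 2 /ɔ/ → [+ATR]; 1 /ɪ/ → [+ATR]; word edge.
From /o/ at 6 leftward: 5 /o/ is itself a trigger — this domain ends here.
From /u/ at 12 leftward: 11 /b/ transparent; 10 /b/ transparent; 9 /a/ → [+ATR]; 8 /l/ transparent; 7 /ɪ/ → [+ATR]; 6 /o/ is itself a trigger — this domain ends here.
Targets with no active source: positions 13 14 17 stay [-ATR].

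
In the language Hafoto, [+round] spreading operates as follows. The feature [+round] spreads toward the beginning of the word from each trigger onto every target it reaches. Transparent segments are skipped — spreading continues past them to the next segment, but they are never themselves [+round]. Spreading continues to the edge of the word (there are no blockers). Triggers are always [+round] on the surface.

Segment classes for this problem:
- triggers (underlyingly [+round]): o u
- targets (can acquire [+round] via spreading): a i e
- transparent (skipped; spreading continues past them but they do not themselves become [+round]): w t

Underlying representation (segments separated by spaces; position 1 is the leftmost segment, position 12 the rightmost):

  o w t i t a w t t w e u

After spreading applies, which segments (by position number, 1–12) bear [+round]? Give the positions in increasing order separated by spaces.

1 4 6 11 12

From /o/ at 1 leftward: word edge.
From /u/ at 12 leftward: 11 /e/ → [+round]; 10 /w/ transparent; 9 /t/ transparent; 8 /t/ transparent; 7 /w/ transparent; 6 /a/ → [+round]; 5 /t/ transparent; 4 /i/ → [+round]; 3 /t/ transparent; 2 /w/ transparent; 1 /o/ is itself a trigger — this domain ends here.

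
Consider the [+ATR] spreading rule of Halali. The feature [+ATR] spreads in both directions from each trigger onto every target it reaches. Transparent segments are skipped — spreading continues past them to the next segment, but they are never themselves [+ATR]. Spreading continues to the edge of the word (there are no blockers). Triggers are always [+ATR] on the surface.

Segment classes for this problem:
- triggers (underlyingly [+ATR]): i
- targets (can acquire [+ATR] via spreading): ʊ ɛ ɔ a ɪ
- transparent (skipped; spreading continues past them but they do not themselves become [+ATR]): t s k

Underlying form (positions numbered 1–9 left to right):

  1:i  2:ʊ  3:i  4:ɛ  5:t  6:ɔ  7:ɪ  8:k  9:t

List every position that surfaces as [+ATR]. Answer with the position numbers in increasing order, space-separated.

From /i/ at 1 rightward: 2 /ʊ/ → [+ATR]; 3 /i/ is itself a trigger — this domain ends here.
From /i/ at 1 leftward: word edge.
From /i/ at 3 rightward: 4 /ɛ/ → [+ATR]; 5 /t/ transparent; 6 /ɔ/ → [+ATR]; 7 /ɪ/ → [+ATR]; 8 /k/ transparent; 9 /t/ transparent; word edge.
From /i/ at 3 leftward: 2 /ʊ/ → [+ATR]; 1 /i/ is itself a trigger — this domain ends here.

1 2 3 4 6 7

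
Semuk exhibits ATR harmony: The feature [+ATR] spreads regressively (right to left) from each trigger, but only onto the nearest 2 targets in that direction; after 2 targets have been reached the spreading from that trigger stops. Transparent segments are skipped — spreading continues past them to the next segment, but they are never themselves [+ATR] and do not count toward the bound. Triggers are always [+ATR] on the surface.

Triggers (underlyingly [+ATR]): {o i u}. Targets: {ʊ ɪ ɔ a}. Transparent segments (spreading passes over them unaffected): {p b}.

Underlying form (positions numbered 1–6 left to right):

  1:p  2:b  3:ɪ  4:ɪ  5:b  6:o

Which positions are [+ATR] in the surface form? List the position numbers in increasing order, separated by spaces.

From /o/ at 6 leftward: 5 /b/ transparent; 4 /ɪ/ → [+ATR]; 3 /ɪ/ → [+ATR]; bound reached.

3 4 6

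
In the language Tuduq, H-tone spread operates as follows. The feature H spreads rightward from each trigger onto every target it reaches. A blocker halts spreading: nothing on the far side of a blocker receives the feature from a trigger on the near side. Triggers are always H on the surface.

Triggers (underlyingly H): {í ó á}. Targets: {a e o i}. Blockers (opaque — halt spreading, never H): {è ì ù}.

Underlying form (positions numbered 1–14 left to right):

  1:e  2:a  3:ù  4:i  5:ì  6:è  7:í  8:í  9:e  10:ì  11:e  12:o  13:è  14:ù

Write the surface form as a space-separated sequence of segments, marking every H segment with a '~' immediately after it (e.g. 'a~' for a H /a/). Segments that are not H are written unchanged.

From /í/ at 7 rightward: 8 /í/ is itself a trigger — this domain ends here.
From /í/ at 8 rightward: 9 /e/ → H; 10 /ì/ blocks.
Targets with no active source: positions 1 2 4 11 12 stay [-high tone].
H positions on the surface: 7 8 9.

e a ù i ì è í~ í~ e~ ì e o è ù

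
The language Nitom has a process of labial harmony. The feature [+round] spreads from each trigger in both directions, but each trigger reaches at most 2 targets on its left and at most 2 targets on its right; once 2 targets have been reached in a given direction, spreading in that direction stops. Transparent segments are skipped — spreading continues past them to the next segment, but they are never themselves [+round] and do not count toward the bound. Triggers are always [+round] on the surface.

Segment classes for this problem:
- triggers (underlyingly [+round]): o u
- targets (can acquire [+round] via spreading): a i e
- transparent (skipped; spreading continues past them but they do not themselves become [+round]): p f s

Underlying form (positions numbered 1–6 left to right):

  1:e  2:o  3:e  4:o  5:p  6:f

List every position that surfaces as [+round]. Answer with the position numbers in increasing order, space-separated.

1 2 3 4

From /o/ at 2 rightward: 3 /e/ → [+round]; 4 /o/ is itself a trigger — this domain ends here.
From /o/ at 2 leftward: 1 /e/ → [+round]; word edge.
From /o/ at 4 rightward: 5 /p/ transparent; 6 /f/ transparent; word edge.
From /o/ at 4 leftward: 3 /e/ → [+round]; 2 /o/ is itself a trigger — this domain ends here.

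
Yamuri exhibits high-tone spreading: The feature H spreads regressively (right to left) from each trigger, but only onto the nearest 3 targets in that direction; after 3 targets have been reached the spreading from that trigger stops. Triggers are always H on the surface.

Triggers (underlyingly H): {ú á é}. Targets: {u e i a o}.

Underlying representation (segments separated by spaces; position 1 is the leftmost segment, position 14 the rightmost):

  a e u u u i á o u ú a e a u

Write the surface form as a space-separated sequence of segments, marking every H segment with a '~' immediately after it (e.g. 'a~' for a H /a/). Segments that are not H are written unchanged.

From /á/ at 7 leftward: 6 /i/ → H; 5 /u/ → H; 4 /u/ → H; bound reached.
From /ú/ at 10 leftward: 9 /u/ → H; 8 /o/ → H; 7 /á/ is itself a trigger — this domain ends here.
Targets with no active source: positions 1 2 3 11 12 13 14 stay [-high tone].
H positions on the surface: 4 5 6 7 8 9 10.

a e u u~ u~ i~ á~ o~ u~ ú~ a e a u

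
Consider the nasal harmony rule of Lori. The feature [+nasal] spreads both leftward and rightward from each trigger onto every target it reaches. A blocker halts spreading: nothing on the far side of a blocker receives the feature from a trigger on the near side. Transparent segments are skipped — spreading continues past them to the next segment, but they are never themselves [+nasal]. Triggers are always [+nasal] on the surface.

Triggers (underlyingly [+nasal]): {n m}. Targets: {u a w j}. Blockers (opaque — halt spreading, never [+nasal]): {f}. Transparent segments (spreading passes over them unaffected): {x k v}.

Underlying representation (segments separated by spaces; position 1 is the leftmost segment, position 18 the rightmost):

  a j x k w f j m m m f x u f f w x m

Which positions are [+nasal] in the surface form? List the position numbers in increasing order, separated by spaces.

From /m/ at 8 rightward: 9 /m/ is itself a trigger — this domain ends here.
From /m/ at 8 leftward: 7 /j/ → [+nasal]; 6 /f/ blocks.
From /m/ at 9 rightward: 10 /m/ is itself a trigger — this domain ends here.
From /m/ at 9 leftward: 8 /m/ is itself a trigger — this domain ends here.
From /m/ at 10 rightward: 11 /f/ blocks.
From /m/ at 10 leftward: 9 /m/ is itself a trigger — this domain ends here.
From /m/ at 18 rightward: word edge.
From /m/ at 18 leftward: 17 /x/ transparent; 16 /w/ → [+nasal]; 15 /f/ blocks.
Targets with no active source: positions 1 2 5 13 stay [-nasal].

7 8 9 10 16 18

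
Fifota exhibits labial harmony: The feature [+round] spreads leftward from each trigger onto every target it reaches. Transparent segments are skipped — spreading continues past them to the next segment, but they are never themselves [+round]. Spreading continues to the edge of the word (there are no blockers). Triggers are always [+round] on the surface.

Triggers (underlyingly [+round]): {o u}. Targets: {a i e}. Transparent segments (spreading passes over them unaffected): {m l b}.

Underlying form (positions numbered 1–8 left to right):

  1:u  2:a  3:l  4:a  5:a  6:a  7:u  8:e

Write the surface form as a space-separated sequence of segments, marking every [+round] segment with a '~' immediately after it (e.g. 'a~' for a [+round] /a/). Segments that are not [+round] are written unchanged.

From /u/ at 1 leftward: word edge.
From /u/ at 7 leftward: 6 /a/ → [+round]; 5 /a/ → [+round]; 4 /a/ → [+round]; 3 /l/ transparent; 2 /a/ → [+round]; 1 /u/ is itself a trigger — this domain ends here.
Target with no active source: position 8 stays [-round].
[+round] positions on the surface: 1 2 4 5 6 7.

u~ a~ l a~ a~ a~ u~ e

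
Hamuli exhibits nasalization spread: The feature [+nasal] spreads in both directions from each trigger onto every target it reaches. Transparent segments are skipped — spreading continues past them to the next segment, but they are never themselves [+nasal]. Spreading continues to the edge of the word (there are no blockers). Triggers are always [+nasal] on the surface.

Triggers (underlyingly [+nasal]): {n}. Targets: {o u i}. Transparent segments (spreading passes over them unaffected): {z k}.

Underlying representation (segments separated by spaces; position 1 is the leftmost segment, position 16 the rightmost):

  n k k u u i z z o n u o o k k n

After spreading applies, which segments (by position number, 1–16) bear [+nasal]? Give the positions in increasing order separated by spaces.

1 4 5 6 9 10 11 12 13 16

From /n/ at 1 rightward: 2 /k/ transparent; 3 /k/ transparent; 4 /u/ → [+nasal]; 5 /u/ → [+nasal]; 6 /i/ → [+nasal]; 7 /z/ transparent; 8 /z/ transparent; 9 /o/ → [+nasal]; 10 /n/ is itself a trigger — this domain ends here.
From /n/ at 1 leftward: word edge.
From /n/ at 10 rightward: 11 /u/ → [+nasal]; 12 /o/ → [+nasal]; 13 /o/ → [+nasal]; 14 /k/ transparent; 15 /k/ transparent; 16 /n/ is itself a trigger — this domain ends here.
From /n/ at 10 leftward: 9 /o/ → [+nasal]; 8 /z/ transparent; 7 /z/ transparent; 6 /i/ → [+nasal]; 5 /u/ → [+nasal]; 4 /u/ → [+nasal]; 3 /k/ transparent; 2 /k/ transparent; 1 /n/ is itself a trigger — this domain ends here.
From /n/ at 16 rightward: word edge.
From /n/ at 16 leftward: 15 /k/ transparent; 14 /k/ transparent; 13 /o/ → [+nasal]; 12 /o/ → [+nasal]; 11 /u/ → [+nasal]; 10 /n/ is itself a trigger — this domain ends here.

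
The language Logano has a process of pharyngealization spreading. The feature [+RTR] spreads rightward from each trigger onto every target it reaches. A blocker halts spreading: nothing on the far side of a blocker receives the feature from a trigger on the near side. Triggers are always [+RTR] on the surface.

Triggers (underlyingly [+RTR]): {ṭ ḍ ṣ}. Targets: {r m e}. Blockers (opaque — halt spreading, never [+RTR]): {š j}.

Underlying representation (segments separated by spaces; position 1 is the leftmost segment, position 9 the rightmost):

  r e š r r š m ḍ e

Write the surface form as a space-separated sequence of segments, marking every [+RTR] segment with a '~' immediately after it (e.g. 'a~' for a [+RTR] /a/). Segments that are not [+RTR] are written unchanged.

From /ḍ/ at 8 rightward: 9 /e/ → [+RTR]; word edge.
Targets with no active source: positions 1 2 4 5 7 stay [-emphatic].
[+RTR] positions on the surface: 8 9.

r e š r r š m ḍ~ e~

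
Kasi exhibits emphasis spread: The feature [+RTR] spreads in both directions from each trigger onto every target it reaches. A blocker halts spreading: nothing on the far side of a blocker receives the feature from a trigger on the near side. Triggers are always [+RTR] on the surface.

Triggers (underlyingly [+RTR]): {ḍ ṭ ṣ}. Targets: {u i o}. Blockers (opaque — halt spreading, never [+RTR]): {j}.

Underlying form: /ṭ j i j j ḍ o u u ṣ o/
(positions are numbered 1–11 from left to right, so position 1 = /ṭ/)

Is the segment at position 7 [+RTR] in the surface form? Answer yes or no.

yes

From /ṭ/ at 1 rightward: 2 /j/ blocks.
From /ṭ/ at 1 leftward: word edge.
From /ḍ/ at 6 rightward: 7 /o/ → [+RTR]; 8 /u/ → [+RTR]; 9 /u/ → [+RTR]; 10 /ṣ/ is itself a trigger — this domain ends here.
From /ḍ/ at 6 leftward: 5 /j/ blocks.
From /ṣ/ at 10 rightward: 11 /o/ → [+RTR]; word edge.
From /ṣ/ at 10 leftward: 9 /u/ → [+RTR]; 8 /u/ → [+RTR]; 7 /o/ → [+RTR]; 6 /ḍ/ is itself a trigger — this domain ends here.
Target with no active source: position 3 stays [-emphatic].
[+RTR] positions on the surface: 1 6 7 8 9 10 11.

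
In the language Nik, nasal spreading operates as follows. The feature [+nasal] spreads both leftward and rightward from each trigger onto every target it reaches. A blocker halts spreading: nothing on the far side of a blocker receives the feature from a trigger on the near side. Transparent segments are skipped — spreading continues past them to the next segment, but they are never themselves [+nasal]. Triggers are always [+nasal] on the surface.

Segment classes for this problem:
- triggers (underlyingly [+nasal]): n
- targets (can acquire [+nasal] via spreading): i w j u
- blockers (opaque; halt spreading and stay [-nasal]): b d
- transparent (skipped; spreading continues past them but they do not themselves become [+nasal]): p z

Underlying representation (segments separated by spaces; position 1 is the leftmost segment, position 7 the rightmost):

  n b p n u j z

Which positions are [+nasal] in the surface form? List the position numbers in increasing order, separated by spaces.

1 4 5 6

From /n/ at 1 rightward: 2 /b/ blocks.
From /n/ at 1 leftward: word edge.
From /n/ at 4 rightward: 5 /u/ → [+nasal]; 6 /j/ → [+nasal]; 7 /z/ transparent; word edge.
From /n/ at 4 leftward: 3 /p/ transparent; 2 /b/ blocks.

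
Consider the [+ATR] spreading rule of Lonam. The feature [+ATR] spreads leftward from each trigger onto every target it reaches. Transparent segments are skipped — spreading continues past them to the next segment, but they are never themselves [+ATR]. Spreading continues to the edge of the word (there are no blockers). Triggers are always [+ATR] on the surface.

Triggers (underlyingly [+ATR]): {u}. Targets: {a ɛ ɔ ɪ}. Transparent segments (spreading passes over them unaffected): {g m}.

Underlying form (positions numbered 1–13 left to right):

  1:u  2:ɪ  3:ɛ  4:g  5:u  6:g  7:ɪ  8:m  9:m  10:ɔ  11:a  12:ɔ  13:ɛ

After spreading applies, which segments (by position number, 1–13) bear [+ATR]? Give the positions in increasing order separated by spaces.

From /u/ at 1 leftward: word edge.
From /u/ at 5 leftward: 4 /g/ transparent; 3 /ɛ/ → [+ATR]; 2 /ɪ/ → [+ATR]; 1 /u/ is itself a trigger — this domain ends here.
Targets with no active source: positions 7 10 11 12 13 stay [-ATR].

1 2 3 5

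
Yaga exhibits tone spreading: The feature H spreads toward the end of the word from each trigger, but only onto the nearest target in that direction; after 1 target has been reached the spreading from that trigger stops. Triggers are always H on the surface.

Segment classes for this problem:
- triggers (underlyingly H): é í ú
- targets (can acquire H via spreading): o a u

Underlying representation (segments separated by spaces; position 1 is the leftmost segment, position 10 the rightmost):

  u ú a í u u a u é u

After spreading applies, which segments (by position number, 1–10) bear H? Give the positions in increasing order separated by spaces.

From /ú/ at 2 rightward: 3 /a/ → H; bound reached.
From /í/ at 4 rightward: 5 /u/ → H; bound reached.
From /é/ at 9 rightward: 10 /u/ → H; bound reached.
Targets with no active source: positions 1 6 7 8 stay [-high tone].

2 3 4 5 9 10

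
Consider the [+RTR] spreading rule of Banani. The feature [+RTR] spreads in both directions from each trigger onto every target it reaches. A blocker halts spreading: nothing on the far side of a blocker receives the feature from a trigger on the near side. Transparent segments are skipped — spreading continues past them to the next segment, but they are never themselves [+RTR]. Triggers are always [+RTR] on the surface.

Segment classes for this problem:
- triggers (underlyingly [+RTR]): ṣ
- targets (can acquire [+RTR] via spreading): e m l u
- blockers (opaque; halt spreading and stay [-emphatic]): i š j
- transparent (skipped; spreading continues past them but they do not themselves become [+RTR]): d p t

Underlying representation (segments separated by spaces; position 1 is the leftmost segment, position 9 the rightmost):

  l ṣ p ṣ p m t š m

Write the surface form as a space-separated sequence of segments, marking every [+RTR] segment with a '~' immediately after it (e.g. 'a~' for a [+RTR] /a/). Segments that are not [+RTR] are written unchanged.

l~ ṣ~ p ṣ~ p m~ t š m

From /ṣ/ at 2 rightward: 3 /p/ transparent; 4 /ṣ/ is itself a trigger — this domain ends here.
From /ṣ/ at 2 leftward: 1 /l/ → [+RTR]; word edge.
From /ṣ/ at 4 rightward: 5 /p/ transparent; 6 /m/ → [+RTR]; 7 /t/ transparent; 8 /š/ blocks.
From /ṣ/ at 4 leftward: 3 /p/ transparent; 2 /ṣ/ is itself a trigger — this domain ends here.
Target with no active source: position 9 stays [-emphatic].
[+RTR] positions on the surface: 1 2 4 6.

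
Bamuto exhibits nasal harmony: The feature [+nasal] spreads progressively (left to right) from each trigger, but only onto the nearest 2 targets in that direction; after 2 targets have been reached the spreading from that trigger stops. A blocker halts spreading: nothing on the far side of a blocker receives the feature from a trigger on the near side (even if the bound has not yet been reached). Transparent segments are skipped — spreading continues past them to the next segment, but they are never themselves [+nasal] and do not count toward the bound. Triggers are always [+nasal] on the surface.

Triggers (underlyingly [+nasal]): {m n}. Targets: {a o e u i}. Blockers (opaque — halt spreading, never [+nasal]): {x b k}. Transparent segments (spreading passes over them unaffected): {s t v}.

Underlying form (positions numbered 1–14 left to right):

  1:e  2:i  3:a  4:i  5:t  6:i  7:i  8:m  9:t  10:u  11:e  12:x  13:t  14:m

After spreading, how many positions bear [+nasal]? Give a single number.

4

From /m/ at 8 rightward: 9 /t/ transparent; 10 /u/ → [+nasal]; 11 /e/ → [+nasal]; bound reached.
From /m/ at 14 rightward: word edge.
Targets with no active source: positions 1 2 3 4 6 7 stay [-nasal].
[+nasal] positions on the surface: 8 10 11 14.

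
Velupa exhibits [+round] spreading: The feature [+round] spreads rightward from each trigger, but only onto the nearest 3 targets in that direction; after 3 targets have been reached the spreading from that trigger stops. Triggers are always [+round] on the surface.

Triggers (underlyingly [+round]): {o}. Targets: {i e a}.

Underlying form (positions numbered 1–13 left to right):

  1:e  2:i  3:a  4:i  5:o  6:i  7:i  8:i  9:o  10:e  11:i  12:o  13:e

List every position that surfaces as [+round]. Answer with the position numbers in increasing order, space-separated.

5 6 7 8 9 10 11 12 13

From /o/ at 5 rightward: 6 /i/ → [+round]; 7 /i/ → [+round]; 8 /i/ → [+round]; bound reached.
From /o/ at 9 rightward: 10 /e/ → [+round]; 11 /i/ → [+round]; 12 /o/ is itself a trigger — this domain ends here.
From /o/ at 12 rightward: 13 /e/ → [+round]; word edge.
Targets with no active source: positions 1 2 3 4 stay [-round].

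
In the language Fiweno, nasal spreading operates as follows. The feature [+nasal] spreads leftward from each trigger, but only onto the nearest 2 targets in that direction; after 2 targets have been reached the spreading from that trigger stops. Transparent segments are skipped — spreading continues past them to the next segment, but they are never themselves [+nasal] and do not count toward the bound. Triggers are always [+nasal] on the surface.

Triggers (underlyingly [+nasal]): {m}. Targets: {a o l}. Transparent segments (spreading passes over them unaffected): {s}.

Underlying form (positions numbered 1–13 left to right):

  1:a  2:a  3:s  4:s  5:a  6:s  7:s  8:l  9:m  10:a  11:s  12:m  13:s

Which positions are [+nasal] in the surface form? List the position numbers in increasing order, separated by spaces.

5 8 9 10 12

From /m/ at 9 leftward: 8 /l/ → [+nasal]; 7 /s/ transparent; 6 /s/ transparent; 5 /a/ → [+nasal]; bound reached.
From /m/ at 12 leftward: 11 /s/ transparent; 10 /a/ → [+nasal]; 9 /m/ is itself a trigger — this domain ends here.
Targets with no active source: positions 1 2 stay [-nasal].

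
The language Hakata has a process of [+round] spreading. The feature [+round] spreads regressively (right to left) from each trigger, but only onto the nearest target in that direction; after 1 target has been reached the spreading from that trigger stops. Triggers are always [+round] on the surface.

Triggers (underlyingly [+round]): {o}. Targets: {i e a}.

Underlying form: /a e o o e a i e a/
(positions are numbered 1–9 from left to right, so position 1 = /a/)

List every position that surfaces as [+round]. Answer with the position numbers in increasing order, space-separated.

From /o/ at 3 leftward: 2 /e/ → [+round]; bound reached.
From /o/ at 4 leftward: 3 /o/ is itself a trigger — this domain ends here.
Targets with no active source: positions 1 5 6 7 8 9 stay [-round].

2 3 4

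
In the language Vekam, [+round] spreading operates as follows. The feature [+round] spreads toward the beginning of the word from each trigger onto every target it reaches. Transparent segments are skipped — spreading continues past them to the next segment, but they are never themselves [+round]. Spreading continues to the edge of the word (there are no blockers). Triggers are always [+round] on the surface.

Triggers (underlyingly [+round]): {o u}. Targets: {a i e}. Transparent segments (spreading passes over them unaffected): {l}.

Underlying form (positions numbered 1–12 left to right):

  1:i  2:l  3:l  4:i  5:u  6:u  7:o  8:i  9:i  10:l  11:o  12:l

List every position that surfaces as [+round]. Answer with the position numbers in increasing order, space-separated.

1 4 5 6 7 8 9 11

From /u/ at 5 leftward: 4 /i/ → [+round]; 3 /l/ transparent; 2 /l/ transparent; 1 /i/ → [+round]; word edge.
From /u/ at 6 leftward: 5 /u/ is itself a trigger — this domain ends here.
From /o/ at 7 leftward: 6 /u/ is itself a trigger — this domain ends here.
From /o/ at 11 leftward: 10 /l/ transparent; 9 /i/ → [+round]; 8 /i/ → [+round]; 7 /o/ is itself a trigger — this domain ends here.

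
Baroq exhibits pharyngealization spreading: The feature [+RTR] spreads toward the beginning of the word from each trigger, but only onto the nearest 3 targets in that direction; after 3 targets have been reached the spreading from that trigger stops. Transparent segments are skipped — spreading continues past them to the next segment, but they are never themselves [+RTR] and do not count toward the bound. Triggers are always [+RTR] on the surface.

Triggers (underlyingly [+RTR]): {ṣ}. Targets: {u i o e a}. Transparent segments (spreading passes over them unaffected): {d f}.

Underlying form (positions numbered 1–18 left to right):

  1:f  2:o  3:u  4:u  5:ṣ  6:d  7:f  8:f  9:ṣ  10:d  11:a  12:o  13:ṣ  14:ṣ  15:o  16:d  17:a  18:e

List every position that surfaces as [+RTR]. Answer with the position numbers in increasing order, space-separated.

From /ṣ/ at 5 leftward: 4 /u/ → [+RTR]; 3 /u/ → [+RTR]; 2 /o/ → [+RTR]; bound reached.
From /ṣ/ at 9 leftward: 8 /f/ transparent; 7 /f/ transparent; 6 /d/ transparent; 5 /ṣ/ is itself a trigger — this domain ends here.
From /ṣ/ at 13 leftward: 12 /o/ → [+RTR]; 11 /a/ → [+RTR]; 10 /d/ transparent; 9 /ṣ/ is itself a trigger — this domain ends here.
From /ṣ/ at 14 leftward: 13 /ṣ/ is itself a trigger — this domain ends here.
Targets with no active source: positions 15 17 18 stay [-emphatic].

2 3 4 5 9 11 12 13 14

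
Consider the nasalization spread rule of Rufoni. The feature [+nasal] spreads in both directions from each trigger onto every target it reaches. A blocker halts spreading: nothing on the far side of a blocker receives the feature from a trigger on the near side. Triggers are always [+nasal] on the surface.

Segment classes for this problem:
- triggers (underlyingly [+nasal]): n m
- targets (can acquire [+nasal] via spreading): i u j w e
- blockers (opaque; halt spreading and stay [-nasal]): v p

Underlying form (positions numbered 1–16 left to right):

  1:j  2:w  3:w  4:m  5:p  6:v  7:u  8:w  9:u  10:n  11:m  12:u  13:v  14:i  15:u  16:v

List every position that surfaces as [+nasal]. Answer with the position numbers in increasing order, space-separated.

1 2 3 4 7 8 9 10 11 12

From /m/ at 4 rightward: 5 /p/ blocks.
From /m/ at 4 leftward: 3 /w/ → [+nasal]; 2 /w/ → [+nasal]; 1 /j/ → [+nasal]; word edge.
From /n/ at 10 rightward: 11 /m/ is itself a trigger — this domain ends here.
From /n/ at 10 leftward: 9 /u/ → [+nasal]; 8 /w/ → [+nasal]; 7 /u/ → [+nasal]; 6 /v/ blocks.
From /m/ at 11 rightward: 12 /u/ → [+nasal]; 13 /v/ blocks.
From /m/ at 11 leftward: 10 /n/ is itself a trigger — this domain ends here.
Targets with no active source: positions 14 15 stay [-nasal].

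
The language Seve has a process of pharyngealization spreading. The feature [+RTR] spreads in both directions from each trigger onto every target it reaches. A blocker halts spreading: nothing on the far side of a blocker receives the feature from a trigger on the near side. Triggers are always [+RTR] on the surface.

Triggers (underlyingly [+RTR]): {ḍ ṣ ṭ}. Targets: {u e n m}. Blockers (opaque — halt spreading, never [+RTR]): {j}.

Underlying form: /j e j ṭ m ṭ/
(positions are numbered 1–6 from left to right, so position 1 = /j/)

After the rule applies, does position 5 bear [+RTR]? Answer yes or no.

yes

From /ṭ/ at 4 rightward: 5 /m/ → [+RTR]; 6 /ṭ/ is itself a trigger — this domain ends here.
From /ṭ/ at 4 leftward: 3 /j/ blocks.
From /ṭ/ at 6 rightward: word edge.
From /ṭ/ at 6 leftward: 5 /m/ → [+RTR]; 4 /ṭ/ is itself a trigger — this domain ends here.
Target with no active source: position 2 stays [-emphatic].
[+RTR] positions on the surface: 4 5 6.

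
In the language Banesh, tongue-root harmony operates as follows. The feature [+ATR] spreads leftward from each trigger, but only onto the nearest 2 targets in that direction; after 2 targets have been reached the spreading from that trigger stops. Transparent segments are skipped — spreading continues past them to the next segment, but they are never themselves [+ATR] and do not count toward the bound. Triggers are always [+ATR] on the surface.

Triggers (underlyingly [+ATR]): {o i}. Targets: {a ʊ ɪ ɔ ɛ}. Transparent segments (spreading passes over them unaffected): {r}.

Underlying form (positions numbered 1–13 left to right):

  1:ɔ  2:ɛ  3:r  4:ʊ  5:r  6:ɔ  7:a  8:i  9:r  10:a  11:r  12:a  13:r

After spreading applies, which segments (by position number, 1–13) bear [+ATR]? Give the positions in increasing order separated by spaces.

From /i/ at 8 leftward: 7 /a/ → [+ATR]; 6 /ɔ/ → [+ATR]; bound reached.
Targets with no active source: positions 1 2 4 10 12 stay [-ATR].

6 7 8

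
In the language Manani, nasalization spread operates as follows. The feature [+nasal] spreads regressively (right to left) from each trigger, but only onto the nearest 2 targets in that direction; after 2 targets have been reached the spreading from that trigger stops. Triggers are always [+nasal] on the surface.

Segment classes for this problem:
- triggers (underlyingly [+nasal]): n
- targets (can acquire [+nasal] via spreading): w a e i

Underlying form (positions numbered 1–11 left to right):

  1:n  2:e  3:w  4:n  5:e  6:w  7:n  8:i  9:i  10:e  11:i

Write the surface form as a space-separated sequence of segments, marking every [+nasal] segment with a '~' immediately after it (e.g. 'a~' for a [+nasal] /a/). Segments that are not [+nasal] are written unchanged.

From /n/ at 1 leftward: word edge.
From /n/ at 4 leftward: 3 /w/ → [+nasal]; 2 /e/ → [+nasal]; bound reached.
From /n/ at 7 leftward: 6 /w/ → [+nasal]; 5 /e/ → [+nasal]; bound reached.
Targets with no active source: positions 8 9 10 11 stay [-nasal].
[+nasal] positions on the surface: 1 2 3 4 5 6 7.

n~ e~ w~ n~ e~ w~ n~ i i e i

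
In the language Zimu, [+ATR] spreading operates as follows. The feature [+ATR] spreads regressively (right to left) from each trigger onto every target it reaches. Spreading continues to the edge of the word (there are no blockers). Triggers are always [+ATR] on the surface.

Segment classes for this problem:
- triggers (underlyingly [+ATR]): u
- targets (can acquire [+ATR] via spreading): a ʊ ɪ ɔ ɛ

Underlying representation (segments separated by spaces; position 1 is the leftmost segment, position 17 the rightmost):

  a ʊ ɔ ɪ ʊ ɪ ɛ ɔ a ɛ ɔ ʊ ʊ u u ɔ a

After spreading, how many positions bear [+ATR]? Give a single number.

From /u/ at 14 leftward: 13 /ʊ/ → [+ATR]; 12 /ʊ/ → [+ATR]; 11 /ɔ/ → [+ATR]; 10 /ɛ/ → [+ATR]; 9 /a/ → [+ATR]; 8 /ɔ/ → [+ATR]; 7 /ɛ/ → [+ATR]; 6 /ɪ/ → [+ATR]; 5 /ʊ/ → [+ATR]; 4 /ɪ/ → [+ATR]; 3 /ɔ/ → [+ATR]; 2 /ʊ/ → [+ATR]; 1 /a/ → [+ATR]; word edge.
From /u/ at 15 leftward: 14 /u/ is itself a trigger — this domain ends here.
Targets with no active source: positions 16 17 stay [-ATR].
[+ATR] positions on the surface: 1 2 3 4 5 6 7 8 9 10 11 12 13 14 15.

15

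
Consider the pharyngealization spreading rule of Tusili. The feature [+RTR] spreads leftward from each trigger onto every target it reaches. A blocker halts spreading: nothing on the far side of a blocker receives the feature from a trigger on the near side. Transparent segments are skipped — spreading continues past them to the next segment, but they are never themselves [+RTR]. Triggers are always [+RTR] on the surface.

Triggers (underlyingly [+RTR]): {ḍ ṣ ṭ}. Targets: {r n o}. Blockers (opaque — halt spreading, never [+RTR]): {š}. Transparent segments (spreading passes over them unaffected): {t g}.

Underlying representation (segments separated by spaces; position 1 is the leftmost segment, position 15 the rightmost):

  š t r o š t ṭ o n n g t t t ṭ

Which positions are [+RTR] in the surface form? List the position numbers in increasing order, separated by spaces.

7 8 9 10 15

From /ṭ/ at 7 leftward: 6 /t/ transparent; 5 /š/ blocks.
From /ṭ/ at 15 leftward: 14 /t/ transparent; 13 /t/ transparent; 12 /t/ transparent; 11 /g/ transparent; 10 /n/ → [+RTR]; 9 /n/ → [+RTR]; 8 /o/ → [+RTR]; 7 /ṭ/ is itself a trigger — this domain ends here.
Targets with no active source: positions 3 4 stay [-emphatic].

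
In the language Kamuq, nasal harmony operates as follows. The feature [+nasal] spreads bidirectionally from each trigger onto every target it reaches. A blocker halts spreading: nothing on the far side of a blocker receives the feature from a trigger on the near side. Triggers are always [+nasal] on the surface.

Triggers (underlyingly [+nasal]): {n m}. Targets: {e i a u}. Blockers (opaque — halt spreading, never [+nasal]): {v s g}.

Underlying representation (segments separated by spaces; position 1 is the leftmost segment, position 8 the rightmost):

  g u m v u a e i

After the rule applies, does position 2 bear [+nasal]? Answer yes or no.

From /m/ at 3 rightward: 4 /v/ blocks.
From /m/ at 3 leftward: 2 /u/ → [+nasal]; 1 /g/ blocks.
Targets with no active source: positions 5 6 7 8 stay [-nasal].
[+nasal] positions on the surface: 2 3.

yes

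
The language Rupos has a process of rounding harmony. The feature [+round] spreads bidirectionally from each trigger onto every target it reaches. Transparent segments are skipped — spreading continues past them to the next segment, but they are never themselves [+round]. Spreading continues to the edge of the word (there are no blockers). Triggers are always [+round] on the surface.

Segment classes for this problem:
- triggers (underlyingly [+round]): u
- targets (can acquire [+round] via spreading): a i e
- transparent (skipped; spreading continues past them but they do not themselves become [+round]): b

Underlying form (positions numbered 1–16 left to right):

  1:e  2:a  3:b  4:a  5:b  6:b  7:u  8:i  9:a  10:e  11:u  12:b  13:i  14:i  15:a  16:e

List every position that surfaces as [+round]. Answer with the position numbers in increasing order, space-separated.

From /u/ at 7 rightward: 8 /i/ → [+round]; 9 /a/ → [+round]; 10 /e/ → [+round]; 11 /u/ is itself a trigger — this domain ends here.
From /u/ at 7 leftward: 6 /b/ transparent; 5 /b/ transparent; 4 /a/ → [+round]; 3 /b/ transparent; 2 /a/ → [+round]; 1 /e/ → [+round]; word edge.
From /u/ at 11 rightward: 12 /b/ transparent; 13 /i/ → [+round]; 14 /i/ → [+round]; 15 /a/ → [+round]; 16 /e/ → [+round]; word edge.
From /u/ at 11 leftward: 10 /e/ → [+round]; 9 /a/ → [+round]; 8 /i/ → [+round]; 7 /u/ is itself a trigger — this domain ends here.

1 2 4 7 8 9 10 11 13 14 15 16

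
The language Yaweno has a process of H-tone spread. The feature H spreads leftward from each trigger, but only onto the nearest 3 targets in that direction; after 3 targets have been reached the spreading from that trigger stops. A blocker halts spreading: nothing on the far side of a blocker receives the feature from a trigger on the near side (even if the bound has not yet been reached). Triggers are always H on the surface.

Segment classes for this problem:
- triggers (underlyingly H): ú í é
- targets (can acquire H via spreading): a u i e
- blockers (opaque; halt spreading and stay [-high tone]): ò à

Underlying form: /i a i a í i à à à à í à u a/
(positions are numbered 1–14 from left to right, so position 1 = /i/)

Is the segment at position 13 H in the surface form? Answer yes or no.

From /í/ at 5 leftward: 4 /a/ → H; 3 /i/ → H; 2 /a/ → H; bound reached.
From /í/ at 11 leftward: 10 /à/ blocks.
Targets with no active source: positions 1 6 13 14 stay [-high tone].
H positions on the surface: 2 3 4 5 11.

no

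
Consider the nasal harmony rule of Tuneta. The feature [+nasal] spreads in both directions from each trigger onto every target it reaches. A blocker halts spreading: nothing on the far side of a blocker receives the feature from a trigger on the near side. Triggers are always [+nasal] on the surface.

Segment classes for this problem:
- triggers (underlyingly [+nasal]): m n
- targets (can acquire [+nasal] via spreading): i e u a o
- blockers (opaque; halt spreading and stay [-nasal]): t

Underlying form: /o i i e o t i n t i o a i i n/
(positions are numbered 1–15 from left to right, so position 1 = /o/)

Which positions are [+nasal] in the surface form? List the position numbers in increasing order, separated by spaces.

From /n/ at 8 rightward: 9 /t/ blocks.
From /n/ at 8 leftward: 7 /i/ → [+nasal]; 6 /t/ blocks.
From /n/ at 15 rightward: word edge.
From /n/ at 15 leftward: 14 /i/ → [+nasal]; 13 /i/ → [+nasal]; 12 /a/ → [+nasal]; 11 /o/ → [+nasal]; 10 /i/ → [+nasal]; 9 /t/ blocks.
Targets with no active source: positions 1 2 3 4 5 stay [-nasal].

7 8 10 11 12 13 14 15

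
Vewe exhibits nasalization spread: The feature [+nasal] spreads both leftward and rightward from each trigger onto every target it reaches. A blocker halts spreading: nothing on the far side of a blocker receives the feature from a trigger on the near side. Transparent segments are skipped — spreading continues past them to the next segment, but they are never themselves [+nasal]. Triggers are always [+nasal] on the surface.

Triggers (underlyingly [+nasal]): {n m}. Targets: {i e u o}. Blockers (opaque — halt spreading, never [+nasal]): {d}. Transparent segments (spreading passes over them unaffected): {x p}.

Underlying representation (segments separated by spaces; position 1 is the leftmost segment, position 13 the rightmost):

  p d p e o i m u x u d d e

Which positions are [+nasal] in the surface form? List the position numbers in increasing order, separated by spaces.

4 5 6 7 8 10

From /m/ at 7 rightward: 8 /u/ → [+nasal]; 9 /x/ transparent; 10 /u/ → [+nasal]; 11 /d/ blocks.
From /m/ at 7 leftward: 6 /i/ → [+nasal]; 5 /o/ → [+nasal]; 4 /e/ → [+nasal]; 3 /p/ transparent; 2 /d/ blocks.
Target with no active source: position 13 stays [-nasal].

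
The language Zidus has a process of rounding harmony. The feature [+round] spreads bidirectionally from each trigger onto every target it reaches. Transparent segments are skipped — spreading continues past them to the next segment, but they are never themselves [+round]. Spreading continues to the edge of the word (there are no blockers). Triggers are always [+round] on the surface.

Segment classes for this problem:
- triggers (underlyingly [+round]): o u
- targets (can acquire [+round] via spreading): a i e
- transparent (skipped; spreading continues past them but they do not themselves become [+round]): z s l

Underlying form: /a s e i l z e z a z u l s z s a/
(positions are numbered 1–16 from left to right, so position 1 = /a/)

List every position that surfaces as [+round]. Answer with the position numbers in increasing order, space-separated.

From /u/ at 11 rightward: 12 /l/ transparent; 13 /s/ transparent; 14 /z/ transparent; 15 /s/ transparent; 16 /a/ → [+round]; word edge.
From /u/ at 11 leftward: 10 /z/ transparent; 9 /a/ → [+round]; 8 /z/ transparent; 7 /e/ → [+round]; 6 /z/ transparent; 5 /l/ transparent; 4 /i/ → [+round]; 3 /e/ → [+round]; 2 /s/ transparent; 1 /a/ → [+round]; word edge.

1 3 4 7 9 11 16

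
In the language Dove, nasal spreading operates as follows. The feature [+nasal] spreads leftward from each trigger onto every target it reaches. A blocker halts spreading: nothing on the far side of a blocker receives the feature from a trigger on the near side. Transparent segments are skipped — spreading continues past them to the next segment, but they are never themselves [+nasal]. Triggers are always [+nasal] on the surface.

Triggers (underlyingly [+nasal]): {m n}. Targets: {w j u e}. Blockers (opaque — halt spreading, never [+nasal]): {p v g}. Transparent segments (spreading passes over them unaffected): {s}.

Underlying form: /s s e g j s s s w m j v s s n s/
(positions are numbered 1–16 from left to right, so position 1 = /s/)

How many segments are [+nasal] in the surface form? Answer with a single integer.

4

From /m/ at 10 leftward: 9 /w/ → [+nasal]; 8 /s/ transparent; 7 /s/ transparent; 6 /s/ transparent; 5 /j/ → [+nasal]; 4 /g/ blocks.
From /n/ at 15 leftward: 14 /s/ transparent; 13 /s/ transparent; 12 /v/ blocks.
Targets with no active source: positions 3 11 stay [-nasal].
[+nasal] positions on the surface: 5 9 10 15.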